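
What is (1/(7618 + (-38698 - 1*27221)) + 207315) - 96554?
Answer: 6457477060/58301 ≈ 1.1076e+5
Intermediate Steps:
(1/(7618 + (-38698 - 1*27221)) + 207315) - 96554 = (1/(7618 + (-38698 - 27221)) + 207315) - 96554 = (1/(7618 - 65919) + 207315) - 96554 = (1/(-58301) + 207315) - 96554 = (-1/58301 + 207315) - 96554 = 12086671814/58301 - 96554 = 6457477060/58301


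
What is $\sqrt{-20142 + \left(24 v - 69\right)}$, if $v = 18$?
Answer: $i \sqrt{19779} \approx 140.64 i$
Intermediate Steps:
$\sqrt{-20142 + \left(24 v - 69\right)} = \sqrt{-20142 + \left(24 \cdot 18 - 69\right)} = \sqrt{-20142 + \left(432 - 69\right)} = \sqrt{-20142 + 363} = \sqrt{-19779} = i \sqrt{19779}$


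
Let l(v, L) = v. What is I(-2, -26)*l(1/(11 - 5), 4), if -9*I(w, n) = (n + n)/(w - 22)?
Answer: -13/324 ≈ -0.040123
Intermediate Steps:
I(w, n) = -2*n/(9*(-22 + w)) (I(w, n) = -(n + n)/(9*(w - 22)) = -2*n/(9*(-22 + w)))
I(-2, -26)*l(1/(11 - 5), 4) = (-2*(-26)/(-198 + 9*(-2)))/(11 - 5) = -2*(-26)/(-198 - 18)/6 = -2*(-26)/(-216)*(1/6) = -2*(-26)*(-1/216)*(1/6) = -13/54*1/6 = -13/324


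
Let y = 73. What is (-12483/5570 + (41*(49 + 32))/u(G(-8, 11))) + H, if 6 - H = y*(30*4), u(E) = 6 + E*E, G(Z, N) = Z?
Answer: -169778022/19495 ≈ -8708.8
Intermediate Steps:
u(E) = 6 + E**2
H = -8754 (H = 6 - 73*30*4 = 6 - 73*120 = 6 - 1*8760 = 6 - 8760 = -8754)
(-12483/5570 + (41*(49 + 32))/u(G(-8, 11))) + H = (-12483/5570 + (41*(49 + 32))/(6 + (-8)**2)) - 8754 = (-12483*1/5570 + (41*81)/(6 + 64)) - 8754 = (-12483/5570 + 3321/70) - 8754 = 881208/19495 - 8754 = -169778022/19495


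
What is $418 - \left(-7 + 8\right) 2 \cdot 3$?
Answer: $412$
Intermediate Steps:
$418 - \left(-7 + 8\right) 2 \cdot 3 = 418 - 1 \cdot 6 = 418 - 6 = 412$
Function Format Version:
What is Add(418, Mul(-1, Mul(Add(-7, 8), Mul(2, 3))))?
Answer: 412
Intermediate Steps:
Add(418, Mul(-1, Mul(Add(-7, 8), Mul(2, 3)))) = Add(418, Mul(-1, Mul(1, 6))) = Add(418, Mul(-1, 6)) = Add(418, -6) = 412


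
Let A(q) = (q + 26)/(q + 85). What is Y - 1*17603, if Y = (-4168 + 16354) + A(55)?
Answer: -758299/140 ≈ -5416.4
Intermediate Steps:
A(q) = (26 + q)/(85 + q)
Y = 1706121/140 (Y = (-4168 + 16354) + (26 + 55)/(85 + 55) = 12186 + 81/140 = 1706121/140 ≈ 12187.)
Y - 1*17603 = 1706121/140 - 1*17603 = 1706121/140 - 17603 = -758299/140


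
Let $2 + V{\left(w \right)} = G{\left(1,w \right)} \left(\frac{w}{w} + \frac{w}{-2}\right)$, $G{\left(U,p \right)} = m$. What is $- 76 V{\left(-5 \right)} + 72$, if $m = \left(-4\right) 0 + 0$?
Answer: $224$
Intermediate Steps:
$m = 0$ ($m = 0 + 0 = 0$)
$G{\left(U,p \right)} = 0$
$V{\left(w \right)} = -2$ ($V{\left(w \right)} = -2 + 0 \left(\frac{w}{w} + \frac{w}{-2}\right) = -2 + 0 \left(1 + w \left(- \frac{1}{2}\right)\right) = -2 + 0 \left(1 - \frac{w}{2}\right) = -2 + 0 = -2$)
$- 76 V{\left(-5 \right)} + 72 = \left(-76\right) \left(-2\right) + 72 = 152 + 72 = 224$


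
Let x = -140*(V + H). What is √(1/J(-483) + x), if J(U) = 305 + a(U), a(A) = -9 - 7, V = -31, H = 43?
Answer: I*√485519/17 ≈ 40.988*I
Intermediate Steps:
a(A) = -16
x = -1680 (x = -140*(-31 + 43) = -140*12 = -1680)
J(U) = 289 (J(U) = 305 - 16 = 289)
√(1/J(-483) + x) = √(1/289 - 1680) = √(-485519/289) = I*√485519/17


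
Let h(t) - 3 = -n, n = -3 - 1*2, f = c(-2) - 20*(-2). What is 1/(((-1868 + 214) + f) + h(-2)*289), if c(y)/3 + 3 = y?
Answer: 1/683 ≈ 0.0014641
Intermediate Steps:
c(y) = -9 + 3*y
f = 25 (f = (-9 + 3*(-2)) - 20*(-2) = (-9 - 6) + 40 = -15 + 40 = 25)
n = -5 (n = -3 - 2 = -5)
h(t) = 8 (h(t) = 3 - 1*(-5) = 3 + 5 = 8)
1/(((-1868 + 214) + f) + h(-2)*289) = 1/(((-1868 + 214) + 25) + 8*289) = 1/((-1654 + 25) + 2312) = 1/(-1629 + 2312) = 1/683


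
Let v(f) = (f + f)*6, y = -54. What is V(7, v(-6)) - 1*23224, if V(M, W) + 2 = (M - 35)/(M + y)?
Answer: -1091594/47 ≈ -23225.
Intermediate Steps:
v(f) = 12*f (v(f) = (2*f)*6 = 12*f)
V(M, W) = -2 + (-35 + M)/(-54 + M) (V(M, W) = -2 + (M - 35)/(M - 54) = -2 + (-35 + M)/(-54 + M))
V(7, v(-6)) - 1*23224 = (73 - 1*7)/(-54 + 7) - 1*23224 = (73 - 7)/(-47) - 23224 = -1/47*66 - 23224 = -66/47 - 23224 = -1091594/47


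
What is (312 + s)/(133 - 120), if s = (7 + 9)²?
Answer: 568/13 ≈ 43.692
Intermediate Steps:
s = 256 (s = 16² = 256)
(312 + s)/(133 - 120) = (312 + 256)/(133 - 120) = 568/13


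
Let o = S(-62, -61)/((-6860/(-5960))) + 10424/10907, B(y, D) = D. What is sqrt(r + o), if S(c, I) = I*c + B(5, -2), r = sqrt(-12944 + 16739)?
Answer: sqrt(19149040510912 + 5829169801*sqrt(3795))/76349 ≈ 57.850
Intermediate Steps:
r = sqrt(3795) ≈ 61.604
S(c, I) = -2 + I*c (S(c, I) = I*c - 2 = -2 + I*c)
o = 1755665216/534443 (o = (-2 - 61*(-62))/((-6860/(-5960))) + 10424/10907 = (-2 + 3782)/((-6860*(-1/5960))) + 10424*(1/10907) = 3780/(343/298) + 10424/10907 = 3780*(298/343) + 10424/10907 = 160920/49 + 10424/10907 = 1755665216/534443 ≈ 3285.0)
sqrt(r + o) = sqrt(sqrt(3795) + 1755665216/534443) = sqrt(1755665216/534443 + sqrt(3795))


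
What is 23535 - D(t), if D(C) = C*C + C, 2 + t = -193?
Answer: -14295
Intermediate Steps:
t = -195 (t = -2 - 193 = -195)
D(C) = C + C² (D(C) = C² + C = C + C²)
23535 - D(t) = 23535 - (-195)*(1 - 195) = 23535 - (-195)*(-194) = 23535 - 1*37830 = 23535 - 37830 = -14295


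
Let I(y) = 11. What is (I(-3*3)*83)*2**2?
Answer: 3652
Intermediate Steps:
(I(-3*3)*83)*2**2 = (11*83)*2**2 = 913*4 = 3652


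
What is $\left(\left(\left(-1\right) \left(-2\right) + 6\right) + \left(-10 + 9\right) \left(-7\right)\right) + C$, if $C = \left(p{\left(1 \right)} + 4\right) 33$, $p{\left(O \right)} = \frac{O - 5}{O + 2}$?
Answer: $103$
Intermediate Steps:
$p{\left(O \right)} = \frac{-5 + O}{2 + O}$
$C = 88$ ($C = \left(\frac{-5 + 1}{2 + 1} + 4\right) 33 = \left(\frac{1}{3} \left(-4\right) + 4\right) 33 = \left(- \frac{4}{3} + 4\right) 33 = \frac{8}{3} \cdot 33 = 88$)
$\left(\left(\left(-1\right) \left(-2\right) + 6\right) + \left(-10 + 9\right) \left(-7\right)\right) + C = \left(\left(\left(-1\right) \left(-2\right) + 6\right) + \left(-10 + 9\right) \left(-7\right)\right) + 88 = \left(\left(2 + 6\right) - -7\right) + 88 = \left(8 + 7\right) + 88 = 15 + 88 = 103$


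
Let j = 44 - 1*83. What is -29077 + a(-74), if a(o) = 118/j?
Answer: -1134121/39 ≈ -29080.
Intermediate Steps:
j = -39 (j = 44 - 83 = -39)
a(o) = -118/39 (a(o) = 118/(-39) = 118*(-1/39) = -118/39)
-29077 + a(-74) = -29077 - 118/39 = -1134121/39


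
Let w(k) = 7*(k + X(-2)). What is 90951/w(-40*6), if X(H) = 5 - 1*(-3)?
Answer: -12993/232 ≈ -56.004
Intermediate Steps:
X(H) = 8 (X(H) = 5 + 3 = 8)
w(k) = 56 + 7*k (w(k) = 7*(k + 8) = 7*(8 + k) = 56 + 7*k)
90951/w(-40*6) = 90951/(56 + 7*(-40*6)) = 90951/(56 + 7*(-240)) = 90951/(56 - 1680) = 90951/(-1624) = 90951*(-1/1624) = -12993/232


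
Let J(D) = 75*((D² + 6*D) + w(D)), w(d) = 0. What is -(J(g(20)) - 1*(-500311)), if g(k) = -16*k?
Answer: -8036311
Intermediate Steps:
J(D) = 75*D² + 450*D (J(D) = 75*((D² + 6*D) + 0) = 75*(D² + 6*D) = 75*D² + 450*D)
-(J(g(20)) - 1*(-500311)) = -(75*(-16*20)*(6 - 16*20) - 1*(-500311)) = -(75*(-320)*(6 - 320) + 500311) = -(75*(-320)*(-314) + 500311) = -(7536000 + 500311) = -1*8036311 = -8036311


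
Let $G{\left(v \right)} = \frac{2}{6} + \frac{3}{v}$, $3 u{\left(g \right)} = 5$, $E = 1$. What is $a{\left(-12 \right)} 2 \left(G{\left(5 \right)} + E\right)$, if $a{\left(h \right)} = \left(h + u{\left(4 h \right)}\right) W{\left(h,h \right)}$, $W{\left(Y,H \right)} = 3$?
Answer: $- \frac{1798}{15} \approx -119.87$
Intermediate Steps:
$u{\left(g \right)} = \frac{5}{3}$ ($u{\left(g \right)} = \frac{1}{3} \cdot 5 = \frac{5}{3}$)
$G{\left(v \right)} = \frac{1}{3} + \frac{3}{v}$ ($G{\left(v \right)} = 2 \cdot \frac{1}{6} + \frac{3}{v} = \frac{1}{3} + \frac{3}{v}$)
$a{\left(h \right)} = 5 + 3 h$ ($a{\left(h \right)} = \left(h + \frac{5}{3}\right) 3 = \left(\frac{5}{3} + h\right) 3 = 5 + 3 h$)
$a{\left(-12 \right)} 2 \left(G{\left(5 \right)} + E\right) = \left(5 + 3 \left(-12\right)\right) 2 \left(\frac{9 + 5}{3 \cdot 5} + 1\right) = \left(5 - 36\right) 2 \left(\frac{1}{3} \cdot \frac{1}{5} \cdot 14 + 1\right) = - 31 \cdot 2 \left(\frac{14}{15} + 1\right) = - 31 \cdot 2 \cdot \frac{29}{15} = \left(-31\right) \frac{58}{15} = - \frac{1798}{15}$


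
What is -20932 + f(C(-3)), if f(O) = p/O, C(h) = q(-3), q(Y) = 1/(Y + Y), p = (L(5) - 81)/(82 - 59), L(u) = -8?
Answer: -480902/23 ≈ -20909.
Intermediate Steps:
p = -89/23 (p = (-8 - 81)/(82 - 59) = -89/23 ≈ -3.8696)
q(Y) = 1/(2*Y)
C(h) = -⅙ (C(h) = (½)/(-3) = (½)*(-⅓) = -⅙)
f(O) = -89/(23*O)
-20932 + f(C(-3)) = -20932 - 89/(23*(-⅙)) = -20932 - 89/23*(-6) = -20932 + 534/23 = -480902/23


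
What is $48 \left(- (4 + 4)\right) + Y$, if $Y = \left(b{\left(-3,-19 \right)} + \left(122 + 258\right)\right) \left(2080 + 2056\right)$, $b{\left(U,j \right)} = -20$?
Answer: $1488576$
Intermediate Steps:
$Y = 1488960$ ($Y = \left(-20 + \left(122 + 258\right)\right) \left(2080 + 2056\right) = \left(-20 + 380\right) 4136 = 360 \cdot 4136 = 1488960$)
$48 \left(- (4 + 4)\right) + Y = 48 \left(- (4 + 4)\right) + 1488960 = 48 \left(\left(-1\right) 8\right) + 1488960 = 48 \left(-8\right) + 1488960 = -384 + 1488960 = 1488576$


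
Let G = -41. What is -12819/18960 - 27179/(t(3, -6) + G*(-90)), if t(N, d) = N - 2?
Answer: -187542923/23327120 ≈ -8.0397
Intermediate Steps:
t(N, d) = -2 + N
-12819/18960 - 27179/(t(3, -6) + G*(-90)) = -12819/18960 - 27179/((-2 + 3) - 41*(-90)) = -12819*1/18960 - 27179/(1 + 3690) = -4273/6320 - 27179/3691 = -187542923/23327120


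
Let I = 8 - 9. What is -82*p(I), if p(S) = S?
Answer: 82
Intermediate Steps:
I = -1
-82*p(I) = -82*(-1) = 82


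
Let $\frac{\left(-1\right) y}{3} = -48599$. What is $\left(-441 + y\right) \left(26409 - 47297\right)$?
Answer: $-3036196128$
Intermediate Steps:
$y = 145797$ ($y = \left(-3\right) \left(-48599\right) = 145797$)
$\left(-441 + y\right) \left(26409 - 47297\right) = \left(-441 + 145797\right) \left(26409 - 47297\right) = 145356 \left(-20888\right) = -3036196128$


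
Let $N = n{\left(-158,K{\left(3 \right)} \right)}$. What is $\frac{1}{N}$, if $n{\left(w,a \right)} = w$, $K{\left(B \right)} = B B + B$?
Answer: $- \frac{1}{158} \approx -0.0063291$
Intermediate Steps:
$K{\left(B \right)} = B + B^{2}$ ($K{\left(B \right)} = B^{2} + B = B + B^{2}$)
$N = -158$
$\frac{1}{N} = \frac{1}{-158} = - \frac{1}{158}$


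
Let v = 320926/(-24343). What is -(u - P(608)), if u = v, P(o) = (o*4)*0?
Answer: 320926/24343 ≈ 13.184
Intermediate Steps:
P(o) = 0 (P(o) = (4*o)*0 = 0)
v = -320926/24343 (v = 320926*(-1/24343) = -320926/24343 ≈ -13.184)
u = -320926/24343 ≈ -13.184
-(u - P(608)) = -(-320926/24343 - 1*0) = -(-320926/24343 + 0) = -1*(-320926/24343) = 320926/24343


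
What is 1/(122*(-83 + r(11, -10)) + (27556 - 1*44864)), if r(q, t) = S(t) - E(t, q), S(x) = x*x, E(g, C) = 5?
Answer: -1/15844 ≈ -6.3115e-5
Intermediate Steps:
S(x) = x²
r(q, t) = -5 + t² (r(q, t) = t² - 1*5 = t² - 5 = -5 + t²)
1/(122*(-83 + r(11, -10)) + (27556 - 1*44864)) = 1/(122*(-83 + (-5 + (-10)²)) + (27556 - 1*44864)) = 1/(122*(-83 + (-5 + 100)) + (27556 - 44864)) = 1/(122*(-83 + 95) - 17308) = 1/(122*12 - 17308) = 1/(1464 - 17308) = 1/(-15844) = -1/15844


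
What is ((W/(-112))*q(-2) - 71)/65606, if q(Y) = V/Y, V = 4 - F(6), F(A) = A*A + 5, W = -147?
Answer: -1495/2099392 ≈ -0.00071211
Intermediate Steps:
F(A) = 5 + A**2 (F(A) = A**2 + 5 = 5 + A**2)
V = -37 (V = 4 - (5 + 6**2) = 4 - (5 + 36) = 4 - 1*41 = 4 - 41 = -37)
q(Y) = -37/Y
((W/(-112))*q(-2) - 71)/65606 = ((-147/(-112))*(-37/(-2)) - 71)/65606 = ((-147*(-1/112))*(-37*(-1/2)) - 71)*(1/65606) = ((21/16)*(37/2) - 71)*(1/65606) = (777/32 - 71)*(1/65606) = -1495/32*1/65606 = -1495/2099392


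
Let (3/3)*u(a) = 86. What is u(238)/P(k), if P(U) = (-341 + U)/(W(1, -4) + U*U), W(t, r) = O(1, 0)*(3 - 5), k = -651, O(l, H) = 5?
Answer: -18223013/496 ≈ -36740.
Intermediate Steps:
W(t, r) = -10 (W(t, r) = 5*(3 - 5) = 5*(-2) = -10)
u(a) = 86
P(U) = (-341 + U)/(-10 + U²) (P(U) = (-341 + U)/(-10 + U*U) = (-341 + U)/(-10 + U²))
u(238)/P(k) = 86/(((-341 - 651)/(-10 + (-651)²))) = 86/((-992/(-10 + 423801))) = 86/((-992/423791)) = 86/(((1/423791)*(-992))) = 86/(-992/423791) = 86*(-423791/992) = -18223013/496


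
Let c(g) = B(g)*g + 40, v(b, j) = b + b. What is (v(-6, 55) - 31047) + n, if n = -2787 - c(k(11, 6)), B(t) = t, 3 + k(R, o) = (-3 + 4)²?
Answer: -33890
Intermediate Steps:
k(R, o) = -2 (k(R, o) = -3 + (-3 + 4)² = -3 + 1² = -3 + 1 = -2)
v(b, j) = 2*b
c(g) = 40 + g² (c(g) = g*g + 40 = g² + 40 = 40 + g²)
n = -2831 (n = -2787 - (40 + (-2)²) = -2787 - (40 + 4) = -2787 - 1*44 = -2787 - 44 = -2831)
(v(-6, 55) - 31047) + n = (2*(-6) - 31047) - 2831 = (-12 - 31047) - 2831 = -31059 - 2831 = -33890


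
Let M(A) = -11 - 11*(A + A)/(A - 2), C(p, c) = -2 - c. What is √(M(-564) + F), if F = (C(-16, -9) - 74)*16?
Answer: I*√88492119/283 ≈ 33.24*I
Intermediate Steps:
M(A) = -11 - 22*A/(-2 + A) (M(A) = -11 - 11*2*A/(-2 + A) = -11 - 22*A/(-2 + A))
F = -1072 (F = ((-2 - 1*(-9)) - 74)*16 = ((-2 + 9) - 74)*16 = (7 - 74)*16 = -67*16 = -1072)
√(M(-564) + F) = √(11*(2 - 3*(-564))/(-2 - 564) - 1072) = √(11*(2 + 1692)/(-566) - 1072) = √(11*(-1/566)*1694 - 1072) = √(-9317/283 - 1072) = √(-312693/283) = I*√88492119/283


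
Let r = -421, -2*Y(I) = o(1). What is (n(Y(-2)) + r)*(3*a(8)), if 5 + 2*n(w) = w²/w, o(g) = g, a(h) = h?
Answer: -10170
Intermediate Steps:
Y(I) = -½ (Y(I) = -½*1 = -½)
n(w) = -5/2 + w/2 (n(w) = -5/2 + (w²/w)/2 = -5/2 + w/2)
(n(Y(-2)) + r)*(3*a(8)) = ((-5/2 + (½)*(-½)) - 421)*(3*8) = ((-5/2 - ¼) - 421)*24 = (-11/4 - 421)*24 = -1695/4*24 = -10170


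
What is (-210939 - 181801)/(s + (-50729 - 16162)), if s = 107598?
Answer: -392740/40707 ≈ -9.6480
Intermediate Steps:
(-210939 - 181801)/(s + (-50729 - 16162)) = (-210939 - 181801)/(107598 + (-50729 - 16162)) = -392740/(107598 - 66891) = -392740/40707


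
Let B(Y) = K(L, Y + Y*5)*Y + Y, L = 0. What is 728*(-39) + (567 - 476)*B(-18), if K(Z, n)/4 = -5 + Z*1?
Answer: 2730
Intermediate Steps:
K(Z, n) = -20 + 4*Z (K(Z, n) = 4*(-5 + Z*1) = 4*(-5 + Z) = -20 + 4*Z)
B(Y) = -19*Y (B(Y) = (-20 + 4*0)*Y + Y = (-20 + 0)*Y + Y = -20*Y + Y = -19*Y)
728*(-39) + (567 - 476)*B(-18) = 728*(-39) + (567 - 476)*(-19*(-18)) = -28392 + 91*342 = -28392 + 31122 = 2730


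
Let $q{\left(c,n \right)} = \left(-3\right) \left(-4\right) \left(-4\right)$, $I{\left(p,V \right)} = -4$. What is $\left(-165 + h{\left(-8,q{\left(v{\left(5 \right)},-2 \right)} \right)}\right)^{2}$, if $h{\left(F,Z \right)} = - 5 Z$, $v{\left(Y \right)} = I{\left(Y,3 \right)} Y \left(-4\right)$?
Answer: $5625$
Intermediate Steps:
$v{\left(Y \right)} = 16 Y$ ($v{\left(Y \right)} = - 4 Y \left(-4\right) = 16 Y$)
$q{\left(c,n \right)} = -48$ ($q{\left(c,n \right)} = 12 \left(-4\right) = -48$)
$\left(-165 + h{\left(-8,q{\left(v{\left(5 \right)},-2 \right)} \right)}\right)^{2} = \left(-165 - -240\right)^{2} = \left(-165 + 240\right)^{2} = 75^{2} = 5625$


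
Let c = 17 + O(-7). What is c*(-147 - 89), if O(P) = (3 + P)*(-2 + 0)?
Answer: -5900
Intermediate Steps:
O(P) = -6 - 2*P (O(P) = (3 + P)*(-2) = -6 - 2*P)
c = 25 (c = 17 + (-6 - 2*(-7)) = 17 + (-6 + 14) = 17 + 8 = 25)
c*(-147 - 89) = 25*(-147 - 89) = 25*(-236) = -5900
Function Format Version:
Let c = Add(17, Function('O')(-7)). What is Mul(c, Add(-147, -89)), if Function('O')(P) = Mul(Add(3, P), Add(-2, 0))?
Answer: -5900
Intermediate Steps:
Function('O')(P) = Add(-6, Mul(-2, P)) (Function('O')(P) = Mul(Add(3, P), -2) = Add(-6, Mul(-2, P)))
c = 25 (c = Add(17, Add(-6, Mul(-2, -7))) = Add(17, Add(-6, 14)) = Add(17, 8) = 25)
Mul(c, Add(-147, -89)) = Mul(25, Add(-147, -89)) = Mul(25, -236) = -5900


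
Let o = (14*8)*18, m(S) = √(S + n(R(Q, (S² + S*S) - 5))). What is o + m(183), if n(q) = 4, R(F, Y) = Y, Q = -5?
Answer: 2016 + √187 ≈ 2029.7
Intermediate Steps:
m(S) = √(4 + S) (m(S) = √(S + 4) = √(4 + S))
o = 2016 (o = 112*18 = 2016)
o + m(183) = 2016 + √(4 + 183) = 2016 + √187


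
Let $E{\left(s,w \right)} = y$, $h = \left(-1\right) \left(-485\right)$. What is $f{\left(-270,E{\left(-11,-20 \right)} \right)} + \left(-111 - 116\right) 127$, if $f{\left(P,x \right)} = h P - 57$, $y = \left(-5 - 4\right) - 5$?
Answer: $-159836$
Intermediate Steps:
$h = 485$
$y = -14$ ($y = -9 - 5 = -14$)
$E{\left(s,w \right)} = -14$
$f{\left(P,x \right)} = -57 + 485 P$ ($f{\left(P,x \right)} = 485 P - 57 = -57 + 485 P$)
$f{\left(-270,E{\left(-11,-20 \right)} \right)} + \left(-111 - 116\right) 127 = \left(-57 + 485 \left(-270\right)\right) + \left(-111 - 116\right) 127 = \left(-57 - 130950\right) - 28829 = -131007 - 28829 = -159836$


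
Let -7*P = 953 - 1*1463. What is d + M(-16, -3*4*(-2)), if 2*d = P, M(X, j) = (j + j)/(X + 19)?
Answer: 367/7 ≈ 52.429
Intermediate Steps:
P = 510/7 (P = -(953 - 1*1463)/7 = -(953 - 1463)/7 = -⅐*(-510) = 510/7 ≈ 72.857)
M(X, j) = 2*j/(19 + X) (M(X, j) = (2*j)/(19 + X) = 2*j/(19 + X))
d = 255/7 (d = (½)*(510/7) = 255/7 ≈ 36.429)
d + M(-16, -3*4*(-2)) = 255/7 + 2*(-3*4*(-2))/(19 - 16) = 255/7 + 2*(-12*(-2))/3 = 255/7 + 2*24*(⅓) = 255/7 + 16 = 367/7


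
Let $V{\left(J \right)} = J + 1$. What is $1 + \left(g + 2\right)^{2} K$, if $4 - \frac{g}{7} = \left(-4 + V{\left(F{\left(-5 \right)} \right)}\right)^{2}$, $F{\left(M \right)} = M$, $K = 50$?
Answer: $8736201$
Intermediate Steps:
$V{\left(J \right)} = 1 + J$
$g = -420$ ($g = 28 - 7 \left(-4 + \left(1 - 5\right)\right)^{2} = 28 - 7 \left(-4 - 4\right)^{2} = 28 - 7 \left(-8\right)^{2} = 28 - 448 = -420$)
$1 + \left(g + 2\right)^{2} K = 1 + \left(-420 + 2\right)^{2} \cdot 50 = 1 + \left(-418\right)^{2} \cdot 50 = 1 + 174724 \cdot 50 = 1 + 8736200 = 8736201$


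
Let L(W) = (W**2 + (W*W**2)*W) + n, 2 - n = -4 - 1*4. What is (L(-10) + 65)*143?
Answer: 1455025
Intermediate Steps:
n = 10 (n = 2 - (-4 - 1*4) = 2 - (-4 - 4) = 2 - 1*(-8) = 2 + 8 = 10)
L(W) = 10 + W**2 + W**4 (L(W) = (W**2 + (W*W**2)*W) + 10 = (W**2 + W**3*W) + 10 = (W**2 + W**4) + 10 = 10 + W**2 + W**4)
(L(-10) + 65)*143 = ((10 + (-10)**2 + (-10)**4) + 65)*143 = ((10 + 100 + 10000) + 65)*143 = (10110 + 65)*143 = 10175*143 = 1455025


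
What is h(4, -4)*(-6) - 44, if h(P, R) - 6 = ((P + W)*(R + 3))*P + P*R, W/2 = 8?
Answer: 496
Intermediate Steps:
W = 16 (W = 2*8 = 16)
h(P, R) = 6 + P*R + P*(3 + R)*(16 + P) (h(P, R) = 6 + (((P + 16)*(R + 3))*P + P*R) = 6 + (((16 + P)*(3 + R))*P + P*R) = 6 + (((3 + R)*(16 + P))*P + P*R) = 6 + (P*(3 + R)*(16 + P) + P*R) = 6 + (P*R + P*(3 + R)*(16 + P)) = 6 + P*R + P*(3 + R)*(16 + P))
h(4, -4)*(-6) - 44 = (6 + 3*4² + 48*4 - 4*4² + 17*4*(-4))*(-6) - 44 = (6 + 3*16 + 192 - 4*16 - 272)*(-6) - 44 = (6 + 48 + 192 - 64 - 272)*(-6) - 44 = -90*(-6) - 44 = 540 - 44 = 496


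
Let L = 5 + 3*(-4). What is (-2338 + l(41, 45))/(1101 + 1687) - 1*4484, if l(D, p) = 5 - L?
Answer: -6251859/1394 ≈ -4484.8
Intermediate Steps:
L = -7 (L = 5 - 12 = -7)
l(D, p) = 12 (l(D, p) = 5 - 1*(-7) = 5 + 7 = 12)
(-2338 + l(41, 45))/(1101 + 1687) - 1*4484 = (-2338 + 12)/(1101 + 1687) - 1*4484 = -2326/2788 - 4484 = -2326*1/2788 - 4484 = -1163/1394 - 4484 = -6251859/1394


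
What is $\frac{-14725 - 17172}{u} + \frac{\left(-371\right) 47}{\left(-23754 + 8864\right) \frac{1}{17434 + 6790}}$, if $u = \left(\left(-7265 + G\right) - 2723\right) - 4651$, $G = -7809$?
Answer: $\frac{4741186472077}{167125360} \approx 28369.0$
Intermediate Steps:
$u = -22448$ ($u = \left(\left(-7265 - 7809\right) - 2723\right) - 4651 = \left(-15074 - 2723\right) - 4651 = -17797 - 4651 = -22448$)
$\frac{-14725 - 17172}{u} + \frac{\left(-371\right) 47}{\left(-23754 + 8864\right) \frac{1}{17434 + 6790}} = \frac{-14725 - 17172}{-22448} + \frac{\left(-371\right) 47}{\left(-23754 + 8864\right) \frac{1}{17434 + 6790}} = \left(-14725 - 17172\right) \left(- \frac{1}{22448}\right) - \frac{17437}{\left(-14890\right) \frac{1}{24224}} = \left(-31897\right) \left(- \frac{1}{22448}\right) - \frac{17437}{\left(-14890\right) \frac{1}{24224}} = \frac{31897}{22448} - \frac{17437}{- \frac{7445}{12112}} = \frac{31897}{22448} - - \frac{211196944}{7445} = \frac{31897}{22448} + \frac{211196944}{7445} = \frac{4741186472077}{167125360}$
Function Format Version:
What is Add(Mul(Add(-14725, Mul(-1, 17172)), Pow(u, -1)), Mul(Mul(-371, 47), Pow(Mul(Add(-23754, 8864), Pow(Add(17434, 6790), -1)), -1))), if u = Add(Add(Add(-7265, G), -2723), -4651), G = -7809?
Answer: Rational(4741186472077, 167125360) ≈ 28369.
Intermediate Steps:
u = -22448 (u = Add(Add(Add(-7265, -7809), -2723), -4651) = Add(Add(-15074, -2723), -4651) = Add(-17797, -4651) = -22448)
Add(Mul(Add(-14725, Mul(-1, 17172)), Pow(u, -1)), Mul(Mul(-371, 47), Pow(Mul(Add(-23754, 8864), Pow(Add(17434, 6790), -1)), -1))) = Add(Mul(Add(-14725, Mul(-1, 17172)), Pow(-22448, -1)), Mul(Mul(-371, 47), Pow(Mul(Add(-23754, 8864), Pow(Add(17434, 6790), -1)), -1))) = Add(Mul(Add(-14725, -17172), Rational(-1, 22448)), Mul(-17437, Pow(Mul(-14890, Pow(24224, -1)), -1))) = Add(Mul(-31897, Rational(-1, 22448)), Mul(-17437, Pow(Mul(-14890, Rational(1, 24224)), -1))) = Add(Rational(31897, 22448), Mul(-17437, Pow(Rational(-7445, 12112), -1))) = Add(Rational(31897, 22448), Mul(-17437, Rational(-12112, 7445))) = Add(Rational(31897, 22448), Rational(211196944, 7445)) = Rational(4741186472077, 167125360)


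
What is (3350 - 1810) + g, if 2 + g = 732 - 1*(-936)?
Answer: 3206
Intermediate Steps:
g = 1666 (g = -2 + (732 - 1*(-936)) = -2 + (732 + 936) = -2 + 1668 = 1666)
(3350 - 1810) + g = (3350 - 1810) + 1666 = 1540 + 1666 = 3206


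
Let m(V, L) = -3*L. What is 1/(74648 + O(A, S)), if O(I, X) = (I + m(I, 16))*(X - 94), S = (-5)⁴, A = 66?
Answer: 1/84206 ≈ 1.1876e-5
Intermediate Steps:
S = 625
O(I, X) = (-94 + X)*(-48 + I) (O(I, X) = (I - 3*16)*(X - 94) = (I - 48)*(-94 + X) = (-48 + I)*(-94 + X) = (-94 + X)*(-48 + I))
1/(74648 + O(A, S)) = 1/(74648 + (4512 - 94*66 - 48*625 + 66*625)) = 1/(74648 + (4512 - 6204 - 30000 + 41250)) = 1/(74648 + 9558) = 1/84206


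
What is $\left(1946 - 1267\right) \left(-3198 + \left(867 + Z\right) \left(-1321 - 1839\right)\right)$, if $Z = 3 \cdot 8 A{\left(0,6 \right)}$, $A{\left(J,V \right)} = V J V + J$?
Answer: $-1862441322$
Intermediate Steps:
$A{\left(J,V \right)} = J + J V^{2}$ ($A{\left(J,V \right)} = J V V + J = J V^{2} + J = J + J V^{2}$)
$Z = 0$ ($Z = 3 \cdot 8 \cdot 0 \left(1 + 6^{2}\right) = 24 \cdot 0 \left(1 + 36\right) = 24 \cdot 0 \cdot 37 = 24 \cdot 0 = 0$)
$\left(1946 - 1267\right) \left(-3198 + \left(867 + Z\right) \left(-1321 - 1839\right)\right) = \left(1946 - 1267\right) \left(-3198 + \left(867 + 0\right) \left(-1321 - 1839\right)\right) = 679 \left(-3198 + 867 \left(-3160\right)\right) = 679 \left(-3198 - 2739720\right) = 679 \left(-2742918\right) = -1862441322$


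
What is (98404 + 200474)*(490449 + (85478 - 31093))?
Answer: 162838896252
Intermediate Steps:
(98404 + 200474)*(490449 + (85478 - 31093)) = 298878*(490449 + 54385) = 298878*544834 = 162838896252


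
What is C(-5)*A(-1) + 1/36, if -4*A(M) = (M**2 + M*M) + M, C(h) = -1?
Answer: 5/18 ≈ 0.27778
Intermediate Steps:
A(M) = -M**2/2 - M/4 (A(M) = -((M**2 + M*M) + M)/4 = -((M**2 + M**2) + M)/4 = -(2*M**2 + M)/4 = -(M + 2*M**2)/4 = -M**2/2 - M/4)
C(-5)*A(-1) + 1/36 = -(-1)*(-1)*(1 + 2*(-1))/4 + 1/36 = -(-1)*(-1)*(1 - 2)/4 + 1/36 = -(-1)*(-1)*(-1)/4 + 1/36 = -1*(-1/4) + 1/36 = 1/4 + 1/36 = 5/18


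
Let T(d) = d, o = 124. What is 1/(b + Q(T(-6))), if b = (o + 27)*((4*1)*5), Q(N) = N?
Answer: 1/3014 ≈ 0.00033179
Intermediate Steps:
b = 3020 (b = (124 + 27)*((4*1)*5) = 151*(4*5) = 151*20 = 3020)
1/(b + Q(T(-6))) = 1/(3020 - 6) = 1/3014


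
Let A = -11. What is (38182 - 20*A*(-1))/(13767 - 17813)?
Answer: -18981/2023 ≈ -9.3826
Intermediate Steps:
(38182 - 20*A*(-1))/(13767 - 17813) = (38182 - 20*(-11)*(-1))/(13767 - 17813) = (38182 + 220*(-1))/(-4046) = (38182 - 220)*(-1/4046) = 37962*(-1/4046) = -18981/2023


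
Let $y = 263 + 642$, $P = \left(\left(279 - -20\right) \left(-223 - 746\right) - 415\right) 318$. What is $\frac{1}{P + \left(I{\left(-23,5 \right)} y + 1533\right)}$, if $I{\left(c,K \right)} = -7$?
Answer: $- \frac{1}{92271230} \approx -1.0838 \cdot 10^{-8}$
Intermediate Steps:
$P = -92266428$ ($P = \left(\left(279 + 20\right) \left(-969\right) - 415\right) 318 = \left(299 \left(-969\right) - 415\right) 318 = \left(-289731 - 415\right) 318 = \left(-290146\right) 318 = -92266428$)
$y = 905$
$\frac{1}{P + \left(I{\left(-23,5 \right)} y + 1533\right)} = \frac{1}{-92266428 + \left(\left(-7\right) 905 + 1533\right)} = \frac{1}{-92266428 + \left(-6335 + 1533\right)} = \frac{1}{-92266428 - 4802} = \frac{1}{-92271230} = - \frac{1}{92271230}$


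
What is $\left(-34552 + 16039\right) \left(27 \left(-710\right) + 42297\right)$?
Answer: $-428150151$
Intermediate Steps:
$\left(-34552 + 16039\right) \left(27 \left(-710\right) + 42297\right) = - 18513 \left(-19170 + 42297\right) = \left(-18513\right) 23127 = -428150151$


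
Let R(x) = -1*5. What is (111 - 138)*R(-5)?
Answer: 135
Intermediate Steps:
R(x) = -5
(111 - 138)*R(-5) = (111 - 138)*(-5) = -27*(-5) = 135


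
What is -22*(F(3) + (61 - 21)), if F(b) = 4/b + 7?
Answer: -3190/3 ≈ -1063.3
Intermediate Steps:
F(b) = 7 + 4/b
-22*(F(3) + (61 - 21)) = -22*((7 + 4/3) + (61 - 21)) = -22*((7 + 4*(⅓)) + 40) = -22*((7 + 4/3) + 40) = -22*(25/3 + 40) = -22*145/3 = -3190/3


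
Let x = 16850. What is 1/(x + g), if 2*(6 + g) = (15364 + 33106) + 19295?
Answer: 2/101453 ≈ 1.9714e-5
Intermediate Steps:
g = 67753/2 (g = -6 + ((15364 + 33106) + 19295)/2 = -6 + (48470 + 19295)/2 = -6 + (½)*67765 = -6 + 67765/2 = 67753/2 ≈ 33877.)
1/(x + g) = 1/(16850 + 67753/2) = 1/(101453/2) = 2/101453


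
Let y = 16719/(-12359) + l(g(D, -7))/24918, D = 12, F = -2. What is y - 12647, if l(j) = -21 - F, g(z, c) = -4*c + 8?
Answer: -3895206713477/307961562 ≈ -12648.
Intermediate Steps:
g(z, c) = 8 - 4*c
l(j) = -19 (l(j) = -21 - 1*(-2) = -21 + 2 = -19)
y = -416838863/307961562 (y = 16719/(-12359) - 19/24918 = 16719*(-1/12359) - 19*1/24918 = -16719/12359 - 19/24918 = -416838863/307961562 ≈ -1.3535)
y - 12647 = -416838863/307961562 - 12647 = -3895206713477/307961562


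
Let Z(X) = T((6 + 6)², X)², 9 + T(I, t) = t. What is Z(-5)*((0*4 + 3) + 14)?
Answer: 3332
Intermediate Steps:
T(I, t) = -9 + t
Z(X) = (-9 + X)²
Z(-5)*((0*4 + 3) + 14) = (-9 - 5)²*((0*4 + 3) + 14) = (-14)²*((0 + 3) + 14) = 196*(3 + 14) = 196*17 = 3332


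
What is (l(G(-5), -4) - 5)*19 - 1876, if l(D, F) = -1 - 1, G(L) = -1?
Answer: -2009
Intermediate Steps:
l(D, F) = -2
(l(G(-5), -4) - 5)*19 - 1876 = (-2 - 5)*19 - 1876 = -7*19 - 1876 = -133 - 1876 = -2009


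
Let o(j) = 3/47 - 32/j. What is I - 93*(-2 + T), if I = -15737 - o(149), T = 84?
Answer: -163610032/7003 ≈ -23363.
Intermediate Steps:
o(j) = 3/47 - 32/j (o(j) = 3*(1/47) - 32/j = 3/47 - 32/j)
I = -110205154/7003 (I = -15737 - (3/47 - 32/149) = -15737 - 1*(-1057/7003) = -15737 + 1057/7003 = -110205154/7003 ≈ -15737.)
I - 93*(-2 + T) = -110205154/7003 - 93*(-2 + 84) = -110205154/7003 - 93*82 = -110205154/7003 - 1*7626 = -110205154/7003 - 7626 = -163610032/7003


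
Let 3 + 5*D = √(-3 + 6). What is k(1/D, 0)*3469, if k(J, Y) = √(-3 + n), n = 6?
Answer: 3469*√3 ≈ 6008.5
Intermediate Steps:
D = -⅗ + √3/5 (D = -⅗ + √(-3 + 6)/5 = -⅗ + √3/5 ≈ -0.25359)
k(J, Y) = √3 (k(J, Y) = √(-3 + 6) = √3)
k(1/D, 0)*3469 = √3*3469 = 3469*√3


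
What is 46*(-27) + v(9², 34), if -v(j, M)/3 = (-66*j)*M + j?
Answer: 543807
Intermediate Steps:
v(j, M) = -3*j + 198*M*j (v(j, M) = -3*((-66*j)*M + j) = -3*(-66*M*j + j) = -3*(j - 66*M*j) = -3*j + 198*M*j)
46*(-27) + v(9², 34) = 46*(-27) + 3*9²*(-1 + 66*34) = -1242 + 3*81*(-1 + 2244) = -1242 + 3*81*2243 = -1242 + 545049 = 543807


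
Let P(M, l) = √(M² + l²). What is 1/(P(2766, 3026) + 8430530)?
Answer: 4215265/35536909636734 - √4201858/35536909636734 ≈ 1.1856e-7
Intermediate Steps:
1/(P(2766, 3026) + 8430530) = 1/(√(2766² + 3026²) + 8430530) = 1/(√(7650756 + 9156676) + 8430530) = 1/(√16807432 + 8430530) = 1/(2*√4201858 + 8430530) = 1/(8430530 + 2*√4201858)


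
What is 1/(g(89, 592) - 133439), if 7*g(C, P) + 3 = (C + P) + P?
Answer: -7/932803 ≈ -7.5043e-6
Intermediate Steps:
g(C, P) = -3/7 + C/7 + 2*P/7 (g(C, P) = -3/7 + ((C + P) + P)/7 = -3/7 + (C + 2*P)/7 = -3/7 + (C/7 + 2*P/7) = -3/7 + C/7 + 2*P/7)
1/(g(89, 592) - 133439) = 1/((-3/7 + (⅐)*89 + (2/7)*592) - 133439) = 1/((-3/7 + 89/7 + 1184/7) - 133439) = 1/(1270/7 - 133439) = 1/(-932803/7) = -7/932803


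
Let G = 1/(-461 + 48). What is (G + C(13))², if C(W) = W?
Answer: 28815424/170569 ≈ 168.94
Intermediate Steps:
G = -1/413 (G = 1/(-413) = -1/413 ≈ -0.0024213)
(G + C(13))² = (-1/413 + 13)² = (5368/413)² = 28815424/170569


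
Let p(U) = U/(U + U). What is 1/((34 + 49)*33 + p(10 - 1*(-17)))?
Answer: 2/5479 ≈ 0.00036503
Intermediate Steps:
p(U) = ½ (p(U) = U/((2*U)) = U*(1/(2*U)) = ½)
1/((34 + 49)*33 + p(10 - 1*(-17))) = 1/((34 + 49)*33 + ½) = 1/(83*33 + ½) = 1/(2739 + ½) = 1/(5479/2) = 2/5479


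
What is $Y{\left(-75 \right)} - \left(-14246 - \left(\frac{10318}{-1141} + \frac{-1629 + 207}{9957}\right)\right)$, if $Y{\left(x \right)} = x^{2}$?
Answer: $\frac{10745181919}{540997} \approx 19862.0$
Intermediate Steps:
$Y{\left(-75 \right)} - \left(-14246 - \left(\frac{10318}{-1141} + \frac{-1629 + 207}{9957}\right)\right) = \left(-75\right)^{2} - \left(-14246 - \left(\frac{10318}{-1141} + \frac{-1629 + 207}{9957}\right)\right) = 5625 - \left(-14246 - \left(10318 \left(- \frac{1}{1141}\right) - \frac{474}{3319}\right)\right) = 5625 - \left(-14246 - \left(- \frac{1474}{163} - \frac{474}{3319}\right)\right) = 5625 - \left(-14246 - - \frac{4969468}{540997}\right) = 5625 - \left(-14246 + \frac{4969468}{540997}\right) = 5625 - - \frac{7702073794}{540997} = 5625 + \frac{7702073794}{540997} = \frac{10745181919}{540997}$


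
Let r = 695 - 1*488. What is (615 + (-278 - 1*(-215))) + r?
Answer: 759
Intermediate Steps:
r = 207 (r = 695 - 488 = 207)
(615 + (-278 - 1*(-215))) + r = (615 + (-278 - 1*(-215))) + 207 = (615 + (-278 + 215)) + 207 = (615 - 63) + 207 = 552 + 207 = 759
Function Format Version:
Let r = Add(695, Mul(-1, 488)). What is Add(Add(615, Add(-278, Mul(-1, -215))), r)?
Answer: 759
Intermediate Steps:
r = 207 (r = Add(695, -488) = 207)
Add(Add(615, Add(-278, Mul(-1, -215))), r) = Add(Add(615, Add(-278, Mul(-1, -215))), 207) = Add(Add(615, Add(-278, 215)), 207) = Add(Add(615, -63), 207) = Add(552, 207) = 759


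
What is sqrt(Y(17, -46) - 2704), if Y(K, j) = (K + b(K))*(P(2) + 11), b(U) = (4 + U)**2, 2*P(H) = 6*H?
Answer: 11*sqrt(42) ≈ 71.288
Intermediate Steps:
P(H) = 3*H (P(H) = (6*H)/2 = 3*H)
Y(K, j) = 17*K + 17*(4 + K)**2 (Y(K, j) = (K + (4 + K)**2)*(3*2 + 11) = (K + (4 + K)**2)*(6 + 11) = (K + (4 + K)**2)*17 = 17*K + 17*(4 + K)**2)
sqrt(Y(17, -46) - 2704) = sqrt((17*17 + 17*(4 + 17)**2) - 2704) = sqrt((289 + 17*21**2) - 2704) = sqrt((289 + 17*441) - 2704) = sqrt((289 + 7497) - 2704) = sqrt(7786 - 2704) = sqrt(5082) = 11*sqrt(42)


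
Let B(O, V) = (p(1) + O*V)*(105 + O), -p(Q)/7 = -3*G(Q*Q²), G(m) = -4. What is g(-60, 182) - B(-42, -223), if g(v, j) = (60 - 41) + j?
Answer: -584565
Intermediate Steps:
g(v, j) = 19 + j
p(Q) = -84 (p(Q) = -(-21)*(-4) = -7*12 = -84)
B(O, V) = (-84 + O*V)*(105 + O)
g(-60, 182) - B(-42, -223) = (19 + 182) - (-8820 - 84*(-42) - 223*(-42)² + 105*(-42)*(-223)) = 201 - (-8820 + 3528 - 223*1764 + 983430) = 201 - (-8820 + 3528 - 393372 + 983430) = 201 - 1*584766 = 201 - 584766 = -584565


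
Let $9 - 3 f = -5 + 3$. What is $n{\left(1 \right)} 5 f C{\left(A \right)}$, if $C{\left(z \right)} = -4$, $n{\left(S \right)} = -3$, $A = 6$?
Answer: $220$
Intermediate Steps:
$f = \frac{11}{3}$ ($f = 3 - \frac{-5 + 3}{3} = 3 - - \frac{2}{3} = 3 + \frac{2}{3} = \frac{11}{3} \approx 3.6667$)
$n{\left(1 \right)} 5 f C{\left(A \right)} = - 3 \cdot 5 \cdot \frac{11}{3} \left(-4\right) = - 3 \cdot \frac{55}{3} \left(-4\right) = \left(-3\right) \left(- \frac{220}{3}\right) = 220$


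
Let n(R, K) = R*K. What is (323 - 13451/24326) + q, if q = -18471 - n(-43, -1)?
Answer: -442527717/24326 ≈ -18192.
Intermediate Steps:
n(R, K) = K*R
q = -18514 (q = -18471 - (-1)*(-43) = -18471 - 1*43 = -18471 - 43 = -18514)
(323 - 13451/24326) + q = (323 - 13451/24326) - 18514 = 7843847/24326 - 18514 = -442527717/24326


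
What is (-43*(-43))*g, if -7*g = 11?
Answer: -20339/7 ≈ -2905.6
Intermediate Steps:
g = -11/7 (g = -1/7*11 = -11/7 ≈ -1.5714)
(-43*(-43))*g = -43*(-43)*(-11/7) = 1849*(-11/7) = -20339/7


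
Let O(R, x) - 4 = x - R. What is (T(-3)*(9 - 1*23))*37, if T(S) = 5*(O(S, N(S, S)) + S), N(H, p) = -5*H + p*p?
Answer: -72520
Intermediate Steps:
N(H, p) = p² - 5*H (N(H, p) = -5*H + p² = p² - 5*H)
O(R, x) = 4 + x - R (O(R, x) = 4 + (x - R) = 4 + x - R)
T(S) = 20 - 25*S + 5*S² (T(S) = 5*((4 + (S² - 5*S) - S) + S) = 5*((4 + S² - 6*S) + S) = 5*(4 + S² - 5*S) = 20 - 25*S + 5*S²)
(T(-3)*(9 - 1*23))*37 = ((20 - 25*(-3) + 5*(-3)²)*(9 - 1*23))*37 = ((20 + 75 + 5*9)*(9 - 23))*37 = ((20 + 75 + 45)*(-14))*37 = (140*(-14))*37 = -1960*37 = -72520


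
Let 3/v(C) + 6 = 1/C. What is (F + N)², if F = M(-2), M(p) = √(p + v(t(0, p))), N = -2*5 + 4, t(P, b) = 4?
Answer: (138 - I*√1334)²/529 ≈ 33.478 - 19.056*I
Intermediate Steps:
v(C) = 3/(-6 + 1/C)
N = -6 (N = -10 + 4 = -6)
M(p) = √(-12/23 + p) (M(p) = √(p - 3*4/(-1 + 6*4)) = √(p - 3*4/(-1 + 24)) = √(p - 3*4/23) = √(p - 3*4*1/23) = √(p - 12/23) = √(-12/23 + p))
F = I*√1334/23 (F = √(-276 + 529*(-2))/23 = √(-276 - 1058)/23 = √(-1334)/23 = (I*√1334)/23 = I*√1334/23 ≈ 1.588*I)
(F + N)² = (I*√1334/23 - 6)² = (-6 + I*√1334/23)²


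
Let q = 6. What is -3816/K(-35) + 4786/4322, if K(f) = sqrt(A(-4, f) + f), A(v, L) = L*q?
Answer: 2393/2161 + 3816*I*sqrt(5)/35 ≈ 1.1074 + 243.8*I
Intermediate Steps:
A(v, L) = 6*L (A(v, L) = L*6 = 6*L)
K(f) = sqrt(7)*sqrt(f) (K(f) = sqrt(6*f + f) = sqrt(7*f) = sqrt(7)*sqrt(f))
-3816/K(-35) + 4786/4322 = -3816*(-I*sqrt(5)/35) + 4786/4322 = -3816*(-I*sqrt(5)/35) + 4786*(1/4322) = -3816*(-I*sqrt(5)/35) + 2393/2161 = -(-3816)*I*sqrt(5)/35 + 2393/2161 = 3816*I*sqrt(5)/35 + 2393/2161 = 2393/2161 + 3816*I*sqrt(5)/35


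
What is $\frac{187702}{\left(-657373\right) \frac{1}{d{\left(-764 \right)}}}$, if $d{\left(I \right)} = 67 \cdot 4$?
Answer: $- \frac{50304136}{657373} \approx -76.523$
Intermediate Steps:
$d{\left(I \right)} = 268$
$\frac{187702}{\left(-657373\right) \frac{1}{d{\left(-764 \right)}}} = \frac{187702}{\left(-657373\right) \frac{1}{268}} = \frac{187702}{- \frac{657373}{268}} = 187702 \left(- \frac{268}{657373}\right) = - \frac{50304136}{657373}$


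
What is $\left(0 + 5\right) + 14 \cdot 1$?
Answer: $19$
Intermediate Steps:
$\left(0 + 5\right) + 14 \cdot 1 = 5 + 14 = 19$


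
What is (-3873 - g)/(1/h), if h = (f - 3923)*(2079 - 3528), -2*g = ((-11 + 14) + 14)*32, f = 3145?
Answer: -4059486522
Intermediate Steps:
g = -272 (g = -((-11 + 14) + 14)*32/2 = -(3 + 14)*32/2 = -17*32/2 = -1/2*544 = -272)
h = 1127322 (h = (3145 - 3923)*(2079 - 3528) = -778*(-1449) = 1127322)
(-3873 - g)/(1/h) = (-3873 - 1*(-272))/(1/1127322) = (-3873 + 272)/(1/1127322) = -3601*1127322 = -4059486522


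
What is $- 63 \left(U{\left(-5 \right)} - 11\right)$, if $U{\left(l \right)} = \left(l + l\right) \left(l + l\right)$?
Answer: $-5607$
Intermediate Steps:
$U{\left(l \right)} = 4 l^{2}$ ($U{\left(l \right)} = 2 l 2 l = 4 l^{2}$)
$- 63 \left(U{\left(-5 \right)} - 11\right) = - 63 \left(4 \left(-5\right)^{2} - 11\right) = - 63 \left(4 \cdot 25 - 11\right) = - 63 \left(100 - 11\right) = \left(-63\right) 89 = -5607$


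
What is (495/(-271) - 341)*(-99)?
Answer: 9197694/271 ≈ 33940.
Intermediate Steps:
(495/(-271) - 341)*(-99) = (495*(-1/271) - 341)*(-99) = (-495/271 - 341)*(-99) = -92906/271*(-99) = 9197694/271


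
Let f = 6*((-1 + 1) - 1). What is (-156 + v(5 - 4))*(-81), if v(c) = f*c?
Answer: 13122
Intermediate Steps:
f = -6 (f = 6*(0 - 1) = 6*(-1) = -6)
v(c) = -6*c
(-156 + v(5 - 4))*(-81) = (-156 - 6*(5 - 4))*(-81) = (-156 - 6*1)*(-81) = (-156 - 6)*(-81) = -162*(-81) = 13122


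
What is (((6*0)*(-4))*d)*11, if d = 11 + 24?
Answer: 0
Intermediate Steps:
d = 35
(((6*0)*(-4))*d)*11 = (((6*0)*(-4))*35)*11 = ((0*(-4))*35)*11 = (0*35)*11 = 0*11 = 0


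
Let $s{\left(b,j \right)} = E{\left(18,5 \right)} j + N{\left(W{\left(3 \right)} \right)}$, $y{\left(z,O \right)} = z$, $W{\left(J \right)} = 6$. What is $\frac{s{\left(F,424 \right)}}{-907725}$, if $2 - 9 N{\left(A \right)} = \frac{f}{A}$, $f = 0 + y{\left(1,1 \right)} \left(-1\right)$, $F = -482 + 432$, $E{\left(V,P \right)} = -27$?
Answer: $\frac{618179}{49017150} \approx 0.012611$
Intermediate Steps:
$F = -50$
$f = -1$ ($f = 0 + 1 \left(-1\right) = 0 - 1 = -1$)
$N{\left(A \right)} = \frac{2}{9} + \frac{1}{9 A}$ ($N{\left(A \right)} = \frac{2}{9} - \frac{\left(-1\right) \frac{1}{A}}{9} = \frac{2}{9} + \frac{1}{9 A}$)
$s{\left(b,j \right)} = \frac{13}{54} - 27 j$ ($s{\left(b,j \right)} = - 27 j + \frac{1 + 2 \cdot 6}{9 \cdot 6} = - 27 j + \frac{1}{9} \cdot \frac{1}{6} \left(1 + 12\right) = - 27 j + \frac{1}{9} \cdot \frac{1}{6} \cdot 13 = - 27 j + \frac{13}{54} = \frac{13}{54} - 27 j$)
$\frac{s{\left(F,424 \right)}}{-907725} = \frac{\frac{13}{54} - 11448}{-907725} = \left(\frac{13}{54} - 11448\right) \left(- \frac{1}{907725}\right) = \left(- \frac{618179}{54}\right) \left(- \frac{1}{907725}\right) = \frac{618179}{49017150}$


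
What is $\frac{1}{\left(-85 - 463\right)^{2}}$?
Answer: $\frac{1}{300304} \approx 3.33 \cdot 10^{-6}$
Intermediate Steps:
$\frac{1}{\left(-85 - 463\right)^{2}} = \frac{1}{\left(-548\right)^{2}} = \frac{1}{300304}$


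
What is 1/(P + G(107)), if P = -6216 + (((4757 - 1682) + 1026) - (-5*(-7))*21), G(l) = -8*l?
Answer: -1/3706 ≈ -0.00026983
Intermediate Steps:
P = -2850 (P = -6216 + ((3075 + 1026) - 35*21) = -6216 + (4101 - 1*735) = -6216 + (4101 - 735) = -6216 + 3366 = -2850)
1/(P + G(107)) = 1/(-2850 - 8*107) = 1/(-2850 - 856) = 1/(-3706) = -1/3706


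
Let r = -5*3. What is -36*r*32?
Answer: 17280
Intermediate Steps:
r = -15
-36*r*32 = -36*(-15)*32 = 540*32 = 17280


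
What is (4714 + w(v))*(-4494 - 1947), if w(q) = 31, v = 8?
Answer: -30562545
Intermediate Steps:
(4714 + w(v))*(-4494 - 1947) = (4714 + 31)*(-4494 - 1947) = 4745*(-6441) = -30562545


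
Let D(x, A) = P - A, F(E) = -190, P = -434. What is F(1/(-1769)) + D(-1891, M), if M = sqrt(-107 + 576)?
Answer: -624 - sqrt(469) ≈ -645.66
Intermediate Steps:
M = sqrt(469) ≈ 21.656
D(x, A) = -434 - A
F(1/(-1769)) + D(-1891, M) = -190 + (-434 - sqrt(469)) = -624 - sqrt(469)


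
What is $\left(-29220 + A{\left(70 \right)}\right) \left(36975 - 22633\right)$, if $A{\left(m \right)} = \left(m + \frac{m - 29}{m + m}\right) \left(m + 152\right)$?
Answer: $- \frac{6834314379}{35} \approx -1.9527 \cdot 10^{8}$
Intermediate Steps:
$A{\left(m \right)} = \left(152 + m\right) \left(m + \frac{-29 + m}{2 m}\right)$ ($A{\left(m \right)} = \left(m + \frac{-29 + m}{2 m}\right) \left(152 + m\right) = \left(152 + m\right) \left(m + \frac{-29 + m}{2 m}\right)$)
$\left(-29220 + A{\left(70 \right)}\right) \left(36975 - 22633\right) = \left(-29220 + \left(\frac{123}{2} + 70^{2} - \frac{2204}{70} + \frac{305}{2} \cdot 70\right)\right) \left(36975 - 22633\right) = \left(-29220 + \left(\frac{123}{2} + 4900 - \frac{1102}{35} + 10675\right)\right) 14342 = \left(-29220 + \frac{1092351}{70}\right) 14342 = \left(- \frac{953049}{70}\right) 14342 = - \frac{6834314379}{35}$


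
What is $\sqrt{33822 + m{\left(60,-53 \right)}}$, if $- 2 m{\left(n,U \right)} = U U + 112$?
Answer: $\frac{\sqrt{129446}}{2} \approx 179.89$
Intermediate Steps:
$m{\left(n,U \right)} = -56 - \frac{U^{2}}{2}$ ($m{\left(n,U \right)} = - \frac{U U + 112}{2} = - \frac{U^{2} + 112}{2} = - \frac{112 + U^{2}}{2} = -56 - \frac{U^{2}}{2}$)
$\sqrt{33822 + m{\left(60,-53 \right)}} = \sqrt{33822 - \left(56 + \frac{\left(-53\right)^{2}}{2}\right)} = \sqrt{33822 - \frac{2921}{2}} = \sqrt{\frac{64723}{2}} = \frac{\sqrt{129446}}{2}$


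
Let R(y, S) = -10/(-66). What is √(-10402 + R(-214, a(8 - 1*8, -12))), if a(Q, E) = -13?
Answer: I*√11327613/33 ≈ 101.99*I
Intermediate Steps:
R(y, S) = 5/33 (R(y, S) = -10*(-1/66) = 5/33)
√(-10402 + R(-214, a(8 - 1*8, -12))) = √(-10402 + 5/33) = √(-343261/33) = I*√11327613/33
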